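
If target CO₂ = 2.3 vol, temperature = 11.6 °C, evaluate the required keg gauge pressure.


psi = vols/(0.01821 + 0.09011·e^(−0.04·T)) − 14.695
psi = 2.3/(0.01821 + 0.09011·e^(−0.04·11.6)) − 14.695

16.0258 psi


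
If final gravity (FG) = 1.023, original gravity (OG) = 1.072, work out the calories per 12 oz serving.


ABW = (OG−FG)·131.25·0.79/FG;  °P = 259 − 259/SG (for OG→OE and FG→AE);  RE = 0.1808·OE + 0.8192·AE;  Cal = (6.9·ABW + 4·(RE−0.1))·FG·3.55
ABW = (1.072 − 1.023)·131.25·0.79/1.023 = 4.9665
OE = 259 − 259/1.072 = 17.3955 °P
AE = 259 − 259/1.023 = 5.8231 °P
RE = 0.1808·17.3955 + 0.8192·5.8231 = 7.9154 °P
Cal = (6.9·4.9665 + 4·(7.9154−0.1))·1.023·3.55

237.9822 kcal


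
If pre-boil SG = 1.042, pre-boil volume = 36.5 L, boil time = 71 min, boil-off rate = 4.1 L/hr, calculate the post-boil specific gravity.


V_post = V_pre − rate·(t/60);  SG_post = 1 + (SG_pre−1)·V_pre/V_post
V_post = 36.5 − 4.1·(71/60) = 31.6483
SG_post = 1 + (1.042 − 1)·36.5/31.6483

1.0484


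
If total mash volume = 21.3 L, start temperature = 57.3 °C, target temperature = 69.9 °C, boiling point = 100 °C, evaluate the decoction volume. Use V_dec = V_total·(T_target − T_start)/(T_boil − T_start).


V_dec = 21.3·(69.9 − 57.3)/(100 − 57.3)

6.2852 L


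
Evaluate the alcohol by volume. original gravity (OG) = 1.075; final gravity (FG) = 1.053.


ABV = (OG − FG) · 131.25
ABV = (1.075 − 1.053) · 131.25

2.8875 % ABV


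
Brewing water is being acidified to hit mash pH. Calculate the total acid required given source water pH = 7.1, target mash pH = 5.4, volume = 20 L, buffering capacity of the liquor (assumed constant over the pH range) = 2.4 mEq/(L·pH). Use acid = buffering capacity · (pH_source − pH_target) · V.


acid = 2.4 · (7.1 − 5.4) · 20

81.6000 mEq


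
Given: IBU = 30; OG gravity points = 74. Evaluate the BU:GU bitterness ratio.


BU:GU = IBU / OG_points
BU:GU = 30 / 74

0.4054


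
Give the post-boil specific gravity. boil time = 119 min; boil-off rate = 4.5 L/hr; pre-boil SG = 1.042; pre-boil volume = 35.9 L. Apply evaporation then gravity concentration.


V_post = V_pre − rate·(t/60);  SG_post = 1 + (SG_pre−1)·V_pre/V_post
V_post = 35.9 − 4.5·(119/60) = 26.9750
SG_post = 1 + (1.042 − 1)·35.9/26.9750

1.0559


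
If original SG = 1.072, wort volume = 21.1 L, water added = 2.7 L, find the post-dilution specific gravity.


SG_new = 1 + (SG_old − 1)·V_old/(V_old + V_water)
pts = (1.072 − 1)·1000·21.1/(21.1 + 2.7) = 63.8319
SG_new = 1 + 63.8319/1000

1.0638


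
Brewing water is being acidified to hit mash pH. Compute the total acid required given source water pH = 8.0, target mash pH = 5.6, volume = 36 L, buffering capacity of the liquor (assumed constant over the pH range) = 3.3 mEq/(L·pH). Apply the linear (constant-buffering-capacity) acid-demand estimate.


acid = buffering capacity · (pH_source − pH_target) · V
acid = 3.3 · (8.0 − 5.6) · 36

285.1200 mEq


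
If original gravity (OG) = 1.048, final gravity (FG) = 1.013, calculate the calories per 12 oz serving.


ABW = (OG−FG)·131.25·0.79/FG;  °P = 259 − 259/SG (for OG→OE and FG→AE);  RE = 0.1808·OE + 0.8192·AE;  Cal = (6.9·ABW + 4·(RE−0.1))·FG·3.55
ABW = (1.048 − 1.013)·131.25·0.79/1.013 = 3.5825
OE = 259 − 259/1.048 = 11.8626 °P
AE = 259 − 259/1.013 = 3.3238 °P
RE = 0.1808·11.8626 + 0.8192·3.3238 = 4.8676 °P
Cal = (6.9·3.5825 + 4·(4.8676−0.1))·1.013·3.55

157.4740 kcal


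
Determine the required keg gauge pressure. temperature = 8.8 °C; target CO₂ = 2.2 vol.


psi = vols/(0.01821 + 0.09011·e^(−0.04·T)) − 14.695
psi = 2.2/(0.01821 + 0.09011·e^(−0.04·8.8)) − 14.695

12.2715 psi


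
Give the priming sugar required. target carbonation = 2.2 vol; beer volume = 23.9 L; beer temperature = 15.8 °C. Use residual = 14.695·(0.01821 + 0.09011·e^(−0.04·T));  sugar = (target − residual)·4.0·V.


residual = 14.695·(0.01821 + 0.09011·e^(−0.04·15.8)) = 0.9714
sugar = (2.2 − 0.9714)·4.0·23.9

117.4516 g


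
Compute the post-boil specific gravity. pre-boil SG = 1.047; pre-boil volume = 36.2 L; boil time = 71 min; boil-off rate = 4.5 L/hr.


V_post = V_pre − rate·(t/60);  SG_post = 1 + (SG_pre−1)·V_pre/V_post
V_post = 36.2 − 4.5·(71/60) = 30.8750
SG_post = 1 + (1.047 − 1)·36.2/30.8750

1.0551


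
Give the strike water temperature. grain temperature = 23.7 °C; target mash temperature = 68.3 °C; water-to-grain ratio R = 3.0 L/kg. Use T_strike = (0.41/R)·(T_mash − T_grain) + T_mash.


T_strike = (0.41/3.0)·(68.3 − 23.7) + 68.3

74.3953 °C


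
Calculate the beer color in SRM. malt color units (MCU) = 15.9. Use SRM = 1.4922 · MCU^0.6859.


SRM = 1.4922 · 15.9^0.6859

9.9510 SRM


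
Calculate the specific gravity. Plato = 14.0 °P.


SG = 259/(259 − P)
SG = 259/(259 − 14.0)

1.0571


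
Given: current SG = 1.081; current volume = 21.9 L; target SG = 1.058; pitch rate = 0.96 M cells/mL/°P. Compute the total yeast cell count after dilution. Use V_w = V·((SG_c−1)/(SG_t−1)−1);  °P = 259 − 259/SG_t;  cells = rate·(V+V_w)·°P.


V_w = 21.9·((1.081−1)/(1.058−1)−1) = 8.6845
V_final = 21.9 + 8.6845 = 30.5845
°P = 259 − 259/1.058 = 14.1985
cells = 0.96·30.5845·14.1985

416.8833 billion cells


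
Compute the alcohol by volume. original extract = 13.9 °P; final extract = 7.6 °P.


SG = 259/(259 − P);  ABV = (OG − FG)·131.25
OG = 259/(259 − 13.9) = 1.0567
FG = 259/(259 − 7.6) = 1.0302
ABV = (1.0567 − 1.0302)·131.25

3.4756 % ABV


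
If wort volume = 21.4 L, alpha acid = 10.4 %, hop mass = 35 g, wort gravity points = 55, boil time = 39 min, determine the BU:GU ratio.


U = 1.65·0.000125^(GP/1000)·(1−e^(−0.04t))/4.15;  IBU = (α/100)·m·U·1000/V;  BU:GU = IBU/GP
U = 1.65·0.000125^(55/1000)·(1−e^(−0.04·39))/4.15 = 0.1916
IBU = (10.4/100)·35·0.1916·1000/21.4 = 32.5841
BU:GU = 32.5841/55

0.5924


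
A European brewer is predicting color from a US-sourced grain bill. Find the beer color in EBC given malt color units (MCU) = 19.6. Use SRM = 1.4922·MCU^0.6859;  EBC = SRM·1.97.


SRM = 1.4922·19.6^0.6859 = 11.4864
EBC = 11.4864·1.97

22.6283 EBC


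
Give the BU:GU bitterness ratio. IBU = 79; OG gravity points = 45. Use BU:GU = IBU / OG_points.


BU:GU = 79 / 45

1.7556


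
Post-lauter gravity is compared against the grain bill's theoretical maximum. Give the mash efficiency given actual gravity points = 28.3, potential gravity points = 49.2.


efficiency = actual / potential × 100
efficiency = 28.3 / 49.2 × 100

57.5203 %


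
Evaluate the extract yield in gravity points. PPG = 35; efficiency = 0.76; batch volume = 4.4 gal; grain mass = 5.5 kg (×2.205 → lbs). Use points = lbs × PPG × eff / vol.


lbs = 5.5 × 2.205 = 12.1275
points = 12.1275 × 35 × 0.76 / 4.4

73.3163 points


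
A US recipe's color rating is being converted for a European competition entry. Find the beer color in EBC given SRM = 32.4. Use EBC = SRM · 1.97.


EBC = 32.4 · 1.97

63.8280 EBC


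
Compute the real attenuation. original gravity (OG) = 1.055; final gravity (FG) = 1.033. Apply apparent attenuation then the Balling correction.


AA = (OG−FG)/(OG−1)·100;  RA = AA·0.8192
AA = (1.055 − 1.033)/(1.055 − 1)·100 = 40.0000
RA = 40.0000·0.8192

32.7680 %


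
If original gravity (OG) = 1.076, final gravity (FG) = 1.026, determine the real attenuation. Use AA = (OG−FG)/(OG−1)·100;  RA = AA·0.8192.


AA = (1.076 − 1.026)/(1.076 − 1)·100 = 65.7895
RA = 65.7895·0.8192

53.8947 %


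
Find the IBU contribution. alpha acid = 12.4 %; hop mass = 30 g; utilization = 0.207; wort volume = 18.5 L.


IBU = (α/100)·mass·U·1000 / V
IBU = (12.4/100)·30·0.207·1000 / 18.5

41.6238 IBU


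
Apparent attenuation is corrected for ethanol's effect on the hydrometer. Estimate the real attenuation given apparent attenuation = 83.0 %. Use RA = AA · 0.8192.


RA = 83.0 · 0.8192

67.9936 %


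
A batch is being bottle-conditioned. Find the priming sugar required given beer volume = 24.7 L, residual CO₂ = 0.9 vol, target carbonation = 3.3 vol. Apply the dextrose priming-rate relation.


sugar = (target − residual)·4.0·V
sugar = (3.3 − 0.9)·4.0·24.7

237.1200 g


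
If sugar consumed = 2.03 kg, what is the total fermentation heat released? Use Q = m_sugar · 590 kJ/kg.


Q = 2.03 · 590

1197.7000 kJ


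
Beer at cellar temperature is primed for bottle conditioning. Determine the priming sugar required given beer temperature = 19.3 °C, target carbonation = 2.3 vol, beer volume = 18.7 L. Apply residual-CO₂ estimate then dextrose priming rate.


residual = 14.695·(0.01821 + 0.09011·e^(−0.04·T));  sugar = (target − residual)·4.0·V
residual = 14.695·(0.01821 + 0.09011·e^(−0.04·19.3)) = 0.8795
sugar = (2.3 − 0.8795)·4.0·18.7

106.2551 g


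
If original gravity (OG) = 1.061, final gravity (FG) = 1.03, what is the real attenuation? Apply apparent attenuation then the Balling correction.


AA = (OG−FG)/(OG−1)·100;  RA = AA·0.8192
AA = (1.061 − 1.03)/(1.061 − 1)·100 = 50.8197
RA = 50.8197·0.8192

41.6315 %


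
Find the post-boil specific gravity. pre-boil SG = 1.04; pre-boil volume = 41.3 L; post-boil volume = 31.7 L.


SG_post = 1 + (SG_pre − 1)·V_pre/V_post
pts_pre = (1.04 − 1)·1000 = 40.0000
pts_post = 40.0000·41.3/31.7 = 52.1136
SG_post = 1 + 52.1136/1000

1.0521


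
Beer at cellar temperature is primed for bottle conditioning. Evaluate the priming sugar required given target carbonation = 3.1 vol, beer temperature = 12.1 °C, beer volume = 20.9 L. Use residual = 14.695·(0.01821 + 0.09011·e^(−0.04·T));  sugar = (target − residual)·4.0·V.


residual = 14.695·(0.01821 + 0.09011·e^(−0.04·12.1)) = 1.0837
sugar = (3.1 − 1.0837)·4.0·20.9

168.5629 g


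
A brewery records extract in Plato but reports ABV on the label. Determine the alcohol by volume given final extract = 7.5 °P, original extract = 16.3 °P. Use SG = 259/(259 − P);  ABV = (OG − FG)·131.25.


OG = 259/(259 − 16.3) = 1.0672
FG = 259/(259 − 7.5) = 1.0298
ABV = (1.0672 − 1.0298)·131.25

4.9009 % ABV


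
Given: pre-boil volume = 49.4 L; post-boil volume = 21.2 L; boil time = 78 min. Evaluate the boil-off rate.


rate = (V_pre − V_post) / (t_min/60)
rate = (49.4 − 21.2) / (78/60)

21.6923 L/hr


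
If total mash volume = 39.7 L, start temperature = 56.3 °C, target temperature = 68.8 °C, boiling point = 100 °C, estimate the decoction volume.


V_dec = V_total·(T_target − T_start)/(T_boil − T_start)
V_dec = 39.7·(68.8 − 56.3)/(100 − 56.3)

11.3558 L


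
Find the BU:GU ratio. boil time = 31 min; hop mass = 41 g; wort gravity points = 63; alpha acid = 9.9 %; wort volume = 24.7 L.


U = 1.65·0.000125^(GP/1000)·(1−e^(−0.04t))/4.15;  IBU = (α/100)·m·U·1000/V;  BU:GU = IBU/GP
U = 1.65·0.000125^(63/1000)·(1−e^(−0.04·31))/4.15 = 0.1604
IBU = (9.9/100)·41·0.1604·1000/24.7 = 26.3571
BU:GU = 26.3571/63

0.4184


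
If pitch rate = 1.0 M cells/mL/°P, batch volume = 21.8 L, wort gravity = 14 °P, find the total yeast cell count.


cells (billions) = rate · V_L · °P
cells = 1.0 · 21.8 · 14

305.2000 billion cells


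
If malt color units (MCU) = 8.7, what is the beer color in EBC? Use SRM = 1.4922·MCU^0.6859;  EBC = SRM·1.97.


SRM = 1.4922·8.7^0.6859 = 6.5803
EBC = 6.5803·1.97

12.9631 EBC


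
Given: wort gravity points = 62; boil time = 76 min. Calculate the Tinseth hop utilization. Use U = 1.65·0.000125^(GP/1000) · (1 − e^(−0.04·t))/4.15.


bigness = 1.65·0.000125^(62/1000) = 0.9451
boil_factor = (1 − e^(−0.04·76))/4.15 = 0.2294
U = 0.9451 · 0.2294

0.2168


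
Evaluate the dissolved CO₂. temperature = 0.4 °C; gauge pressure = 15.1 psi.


vols = (P + 14.695)·(0.01821 + 0.09011·e^(−0.04·T))
vols = (15.1 + 14.695)·(0.01821 + 0.09011·e^(−0.04·0.4))

3.1848 volumes


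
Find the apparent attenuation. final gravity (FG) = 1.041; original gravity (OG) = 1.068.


AA = (OG − FG)/(OG − 1) · 100
AA = (1.068 − 1.041)/(1.068 − 1) · 100

39.7059 %


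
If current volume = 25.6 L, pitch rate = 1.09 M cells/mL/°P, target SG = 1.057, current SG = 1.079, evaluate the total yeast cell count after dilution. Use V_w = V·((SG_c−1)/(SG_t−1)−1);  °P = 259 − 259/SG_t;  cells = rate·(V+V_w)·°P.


V_w = 25.6·((1.079−1)/(1.057−1)−1) = 9.8807
V_final = 25.6 + 9.8807 = 35.4807
°P = 259 − 259/1.057 = 13.9669
cells = 1.09·35.4807·13.9669

540.1549 billion cells


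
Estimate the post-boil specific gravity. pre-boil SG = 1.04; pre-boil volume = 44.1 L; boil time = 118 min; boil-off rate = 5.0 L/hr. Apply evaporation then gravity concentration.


V_post = V_pre − rate·(t/60);  SG_post = 1 + (SG_pre−1)·V_pre/V_post
V_post = 44.1 − 5.0·(118/60) = 34.2667
SG_post = 1 + (1.04 − 1)·44.1/34.2667

1.0515


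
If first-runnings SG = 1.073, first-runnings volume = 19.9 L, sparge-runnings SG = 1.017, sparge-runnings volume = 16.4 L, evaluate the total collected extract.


total = Σ (SG_i − 1)·1000·V_i
first = (1.073 − 1)·1000·19.9 = 1452.7000
sparge = (1.017 − 1)·1000·16.4 = 278.8000
total = 1452.7000 + 278.8000

1731.5000 gravity·L


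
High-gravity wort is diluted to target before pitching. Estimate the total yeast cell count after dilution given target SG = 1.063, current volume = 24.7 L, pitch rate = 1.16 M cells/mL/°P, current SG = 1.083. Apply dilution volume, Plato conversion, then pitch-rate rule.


V_w = V·((SG_c−1)/(SG_t−1)−1);  °P = 259 − 259/SG_t;  cells = rate·(V+V_w)·°P
V_w = 24.7·((1.083−1)/(1.063−1)−1) = 7.8413
V_final = 24.7 + 7.8413 = 32.5413
°P = 259 − 259/1.063 = 15.3500
cells = 1.16·32.5413·15.3500

579.4281 billion cells


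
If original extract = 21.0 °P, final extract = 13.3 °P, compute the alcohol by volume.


SG = 259/(259 − P);  ABV = (OG − FG)·131.25
OG = 259/(259 − 21.0) = 1.0882
FG = 259/(259 − 13.3) = 1.0541
ABV = (1.0882 − 1.0541)·131.25

4.4762 % ABV


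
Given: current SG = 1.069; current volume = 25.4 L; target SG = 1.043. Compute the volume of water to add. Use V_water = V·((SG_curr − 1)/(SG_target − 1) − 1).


V_water = 25.4·((1.069 − 1)/(1.043 − 1) − 1)

15.3581 L


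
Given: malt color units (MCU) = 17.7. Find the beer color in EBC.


SRM = 1.4922·MCU^0.6859;  EBC = SRM·1.97
SRM = 1.4922·17.7^0.6859 = 10.7106
EBC = 10.7106·1.97

21.0998 EBC


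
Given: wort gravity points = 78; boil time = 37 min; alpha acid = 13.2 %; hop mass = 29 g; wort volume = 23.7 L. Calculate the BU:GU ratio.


U = 1.65·0.000125^(GP/1000)·(1−e^(−0.04t))/4.15;  IBU = (α/100)·m·U·1000/V;  BU:GU = IBU/GP
U = 1.65·0.000125^(78/1000)·(1−e^(−0.04·37))/4.15 = 0.1523
IBU = (13.2/100)·29·0.1523·1000/23.7 = 24.6059
BU:GU = 24.6059/78

0.3155


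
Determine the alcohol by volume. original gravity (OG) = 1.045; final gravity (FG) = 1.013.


ABV = (OG − FG) · 131.25
ABV = (1.045 − 1.013) · 131.25

4.2000 % ABV


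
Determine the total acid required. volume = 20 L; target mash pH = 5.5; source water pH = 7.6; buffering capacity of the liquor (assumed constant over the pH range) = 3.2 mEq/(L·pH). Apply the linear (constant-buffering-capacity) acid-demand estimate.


acid = buffering capacity · (pH_source − pH_target) · V
acid = 3.2 · (7.6 − 5.5) · 20

134.4000 mEq


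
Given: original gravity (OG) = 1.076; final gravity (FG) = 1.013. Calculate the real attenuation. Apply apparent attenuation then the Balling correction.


AA = (OG−FG)/(OG−1)·100;  RA = AA·0.8192
AA = (1.076 − 1.013)/(1.076 − 1)·100 = 82.8947
RA = 82.8947·0.8192

67.9074 %


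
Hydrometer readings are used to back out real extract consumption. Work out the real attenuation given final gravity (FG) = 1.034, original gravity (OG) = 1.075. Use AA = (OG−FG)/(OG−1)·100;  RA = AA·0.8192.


AA = (1.075 − 1.034)/(1.075 − 1)·100 = 54.6667
RA = 54.6667·0.8192

44.7829 %


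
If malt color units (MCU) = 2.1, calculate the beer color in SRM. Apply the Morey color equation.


SRM = 1.4922 · MCU^0.6859
SRM = 1.4922 · 2.1^0.6859

2.4822 SRM


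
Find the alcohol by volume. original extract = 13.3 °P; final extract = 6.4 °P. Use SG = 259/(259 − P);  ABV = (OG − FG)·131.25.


OG = 259/(259 − 13.3) = 1.0541
FG = 259/(259 − 6.4) = 1.0253
ABV = (1.0541 − 1.0253)·131.25

3.7793 % ABV


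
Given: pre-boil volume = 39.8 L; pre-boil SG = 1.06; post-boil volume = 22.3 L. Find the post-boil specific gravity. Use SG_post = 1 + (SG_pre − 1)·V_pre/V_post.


pts_pre = (1.06 − 1)·1000 = 60.0000
pts_post = 60.0000·39.8/22.3 = 107.0852
SG_post = 1 + 107.0852/1000

1.1071


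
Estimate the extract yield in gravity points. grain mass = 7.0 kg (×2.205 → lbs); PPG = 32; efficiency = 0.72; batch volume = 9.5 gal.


points = lbs × PPG × eff / vol
lbs = 7.0 × 2.205 = 15.4350
points = 15.4350 × 32 × 0.72 / 9.5

37.4339 points


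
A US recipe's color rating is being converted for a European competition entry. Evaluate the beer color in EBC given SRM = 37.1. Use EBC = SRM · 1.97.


EBC = 37.1 · 1.97

73.0870 EBC


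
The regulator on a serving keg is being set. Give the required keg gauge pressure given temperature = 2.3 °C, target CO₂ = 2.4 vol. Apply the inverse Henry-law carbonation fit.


psi = vols/(0.01821 + 0.09011·e^(−0.04·T)) − 14.695
psi = 2.4/(0.01821 + 0.09011·e^(−0.04·2.3)) − 14.695

9.2094 psi


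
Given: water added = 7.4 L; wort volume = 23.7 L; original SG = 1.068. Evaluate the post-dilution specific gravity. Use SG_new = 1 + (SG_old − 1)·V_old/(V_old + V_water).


pts = (1.068 − 1)·1000·23.7/(23.7 + 7.4) = 51.8199
SG_new = 1 + 51.8199/1000

1.0518


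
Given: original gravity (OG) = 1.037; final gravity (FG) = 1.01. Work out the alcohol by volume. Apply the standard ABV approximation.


ABV = (OG − FG) · 131.25
ABV = (1.037 − 1.01) · 131.25

3.5437 % ABV


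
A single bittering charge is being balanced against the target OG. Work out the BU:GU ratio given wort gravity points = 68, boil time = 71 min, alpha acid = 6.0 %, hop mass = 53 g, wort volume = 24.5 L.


U = 1.65·0.000125^(GP/1000)·(1−e^(−0.04t))/4.15;  IBU = (α/100)·m·U·1000/V;  BU:GU = IBU/GP
U = 1.65·0.000125^(68/1000)·(1−e^(−0.04·71))/4.15 = 0.2032
IBU = (6.0/100)·53·0.2032·1000/24.5 = 26.3719
BU:GU = 26.3719/68

0.3878


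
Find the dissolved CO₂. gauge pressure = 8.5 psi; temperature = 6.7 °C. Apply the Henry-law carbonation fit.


vols = (P + 14.695)·(0.01821 + 0.09011·e^(−0.04·T))
vols = (8.5 + 14.695)·(0.01821 + 0.09011·e^(−0.04·6.7))

2.0211 volumes


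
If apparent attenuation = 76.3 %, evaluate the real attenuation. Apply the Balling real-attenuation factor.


RA = AA · 0.8192
RA = 76.3 · 0.8192

62.5050 %


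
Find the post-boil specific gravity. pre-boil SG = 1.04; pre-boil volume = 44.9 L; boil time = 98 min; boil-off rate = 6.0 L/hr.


V_post = V_pre − rate·(t/60);  SG_post = 1 + (SG_pre−1)·V_pre/V_post
V_post = 44.9 − 6.0·(98/60) = 35.1000
SG_post = 1 + (1.04 − 1)·44.9/35.1000

1.0512


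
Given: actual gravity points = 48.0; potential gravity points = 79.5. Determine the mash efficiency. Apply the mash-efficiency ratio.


efficiency = actual / potential × 100
efficiency = 48.0 / 79.5 × 100

60.3774 %


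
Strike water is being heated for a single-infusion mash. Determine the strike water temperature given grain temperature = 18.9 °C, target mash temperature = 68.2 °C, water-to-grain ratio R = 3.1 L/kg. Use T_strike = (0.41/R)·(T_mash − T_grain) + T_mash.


T_strike = (0.41/3.1)·(68.2 − 18.9) + 68.2

74.7203 °C


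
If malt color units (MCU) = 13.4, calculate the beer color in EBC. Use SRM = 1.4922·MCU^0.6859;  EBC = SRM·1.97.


SRM = 1.4922·13.4^0.6859 = 8.8493
EBC = 8.8493·1.97

17.4331 EBC


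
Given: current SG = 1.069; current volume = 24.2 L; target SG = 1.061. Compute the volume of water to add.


V_water = V·((SG_curr − 1)/(SG_target − 1) − 1)
V_water = 24.2·((1.069 − 1)/(1.061 − 1) − 1)

3.1738 L


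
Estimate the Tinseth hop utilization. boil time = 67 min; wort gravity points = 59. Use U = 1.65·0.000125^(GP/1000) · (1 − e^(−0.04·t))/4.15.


bigness = 1.65·0.000125^(59/1000) = 0.9710
boil_factor = (1 − e^(−0.04·67))/4.15 = 0.2244
U = 0.9710 · 0.2244

0.2179


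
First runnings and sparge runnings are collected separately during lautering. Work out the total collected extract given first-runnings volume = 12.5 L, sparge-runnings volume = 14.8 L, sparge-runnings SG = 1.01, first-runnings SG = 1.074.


total = Σ (SG_i − 1)·1000·V_i
first = (1.074 − 1)·1000·12.5 = 925.0000
sparge = (1.01 − 1)·1000·14.8 = 148.0000
total = 925.0000 + 148.0000

1073.0000 gravity·L


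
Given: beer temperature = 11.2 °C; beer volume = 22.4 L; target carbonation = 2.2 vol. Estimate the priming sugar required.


residual = 14.695·(0.01821 + 0.09011·e^(−0.04·T));  sugar = (target − residual)·4.0·V
residual = 14.695·(0.01821 + 0.09011·e^(−0.04·11.2)) = 1.1136
sugar = (2.2 − 1.1136)·4.0·22.4

97.3404 g


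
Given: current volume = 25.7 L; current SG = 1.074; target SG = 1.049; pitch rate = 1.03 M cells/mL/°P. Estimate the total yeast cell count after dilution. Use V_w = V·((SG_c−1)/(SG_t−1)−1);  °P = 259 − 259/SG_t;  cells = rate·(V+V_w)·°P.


V_w = 25.7·((1.074−1)/(1.049−1)−1) = 13.1122
V_final = 25.7 + 13.1122 = 38.8122
°P = 259 − 259/1.049 = 12.0982
cells = 1.03·38.8122·12.0982

483.6446 billion cells


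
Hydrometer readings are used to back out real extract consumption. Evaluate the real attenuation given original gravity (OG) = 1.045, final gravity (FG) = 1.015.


AA = (OG−FG)/(OG−1)·100;  RA = AA·0.8192
AA = (1.045 − 1.015)/(1.045 − 1)·100 = 66.6667
RA = 66.6667·0.8192

54.6133 %


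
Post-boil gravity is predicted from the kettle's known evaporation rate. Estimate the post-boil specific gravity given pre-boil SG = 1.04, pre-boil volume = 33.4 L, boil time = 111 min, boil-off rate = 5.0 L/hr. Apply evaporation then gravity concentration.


V_post = V_pre − rate·(t/60);  SG_post = 1 + (SG_pre−1)·V_pre/V_post
V_post = 33.4 − 5.0·(111/60) = 24.1500
SG_post = 1 + (1.04 − 1)·33.4/24.1500

1.0553


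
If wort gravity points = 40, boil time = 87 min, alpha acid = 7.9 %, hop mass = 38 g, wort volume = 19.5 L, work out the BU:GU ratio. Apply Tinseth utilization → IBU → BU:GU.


U = 1.65·0.000125^(GP/1000)·(1−e^(−0.04t))/4.15;  IBU = (α/100)·m·U·1000/V;  BU:GU = IBU/GP
U = 1.65·0.000125^(40/1000)·(1−e^(−0.04·87))/4.15 = 0.2690
IBU = (7.9/100)·38·0.2690·1000/19.5 = 41.4093
BU:GU = 41.4093/40

1.0352


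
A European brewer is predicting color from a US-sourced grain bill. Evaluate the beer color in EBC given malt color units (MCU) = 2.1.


SRM = 1.4922·MCU^0.6859;  EBC = SRM·1.97
SRM = 1.4922·2.1^0.6859 = 2.4822
EBC = 2.4822·1.97

4.8899 EBC


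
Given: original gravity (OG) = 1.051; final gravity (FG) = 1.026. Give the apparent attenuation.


AA = (OG − FG)/(OG − 1) · 100
AA = (1.051 − 1.026)/(1.051 − 1) · 100

49.0196 %


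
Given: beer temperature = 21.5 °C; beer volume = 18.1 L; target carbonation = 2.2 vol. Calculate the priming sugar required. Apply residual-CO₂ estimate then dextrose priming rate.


residual = 14.695·(0.01821 + 0.09011·e^(−0.04·T));  sugar = (target − residual)·4.0·V
residual = 14.695·(0.01821 + 0.09011·e^(−0.04·21.5)) = 0.8279
sugar = (2.2 − 0.8279)·4.0·18.1

99.3377 g


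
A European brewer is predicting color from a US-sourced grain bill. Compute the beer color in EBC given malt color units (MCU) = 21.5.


SRM = 1.4922·MCU^0.6859;  EBC = SRM·1.97
SRM = 1.4922·21.5^0.6859 = 12.2390
EBC = 12.2390·1.97

24.1109 EBC


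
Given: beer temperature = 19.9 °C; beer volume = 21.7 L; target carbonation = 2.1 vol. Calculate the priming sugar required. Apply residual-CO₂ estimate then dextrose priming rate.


residual = 14.695·(0.01821 + 0.09011·e^(−0.04·T));  sugar = (target − residual)·4.0·V
residual = 14.695·(0.01821 + 0.09011·e^(−0.04·19.9)) = 0.8650
sugar = (2.1 − 0.8650)·4.0·21.7

107.2009 g


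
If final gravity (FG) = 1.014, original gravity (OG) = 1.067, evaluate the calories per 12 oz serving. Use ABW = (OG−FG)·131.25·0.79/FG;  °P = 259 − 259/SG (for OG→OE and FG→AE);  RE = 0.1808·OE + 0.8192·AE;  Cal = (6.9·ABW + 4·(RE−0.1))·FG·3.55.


ABW = (1.067 − 1.014)·131.25·0.79/1.014 = 5.4196
OE = 259 − 259/1.067 = 16.2634 °P
AE = 259 − 259/1.014 = 3.5759 °P
RE = 0.1808·16.2634 + 0.8192·3.5759 = 5.8698 °P
Cal = (6.9·5.4196 + 4·(5.8698−0.1))·1.014·3.55

217.6893 kcal


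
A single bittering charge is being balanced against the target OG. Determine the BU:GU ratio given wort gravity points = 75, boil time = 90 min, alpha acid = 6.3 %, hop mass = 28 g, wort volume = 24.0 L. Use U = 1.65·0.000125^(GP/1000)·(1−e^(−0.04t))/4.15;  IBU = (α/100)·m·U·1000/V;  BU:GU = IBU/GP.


U = 1.65·0.000125^(75/1000)·(1−e^(−0.04·90))/4.15 = 0.1971
IBU = (6.3/100)·28·0.1971·1000/24.0 = 14.4864
BU:GU = 14.4864/75

0.1932


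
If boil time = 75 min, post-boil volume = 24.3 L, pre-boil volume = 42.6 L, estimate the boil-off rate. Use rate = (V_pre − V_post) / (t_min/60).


rate = (42.6 − 24.3) / (75/60)

14.6400 L/hr


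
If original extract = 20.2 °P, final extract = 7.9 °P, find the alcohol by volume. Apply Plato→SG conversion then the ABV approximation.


SG = 259/(259 − P);  ABV = (OG − FG)·131.25
OG = 259/(259 − 20.2) = 1.0846
FG = 259/(259 − 7.9) = 1.0315
ABV = (1.0846 − 1.0315)·131.25

6.9731 % ABV


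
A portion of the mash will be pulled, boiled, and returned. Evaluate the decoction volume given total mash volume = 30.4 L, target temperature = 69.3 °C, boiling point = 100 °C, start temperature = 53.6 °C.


V_dec = V_total·(T_target − T_start)/(T_boil − T_start)
V_dec = 30.4·(69.3 − 53.6)/(100 − 53.6)

10.2862 L


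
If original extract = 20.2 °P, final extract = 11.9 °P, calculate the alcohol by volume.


SG = 259/(259 − P);  ABV = (OG − FG)·131.25
OG = 259/(259 − 20.2) = 1.0846
FG = 259/(259 − 11.9) = 1.0482
ABV = (1.0846 − 1.0482)·131.25

4.7816 % ABV


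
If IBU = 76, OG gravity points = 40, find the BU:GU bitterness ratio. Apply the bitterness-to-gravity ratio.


BU:GU = IBU / OG_points
BU:GU = 76 / 40

1.9000


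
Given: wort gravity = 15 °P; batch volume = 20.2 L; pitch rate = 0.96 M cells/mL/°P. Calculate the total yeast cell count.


cells (billions) = rate · V_L · °P
cells = 0.96 · 20.2 · 15

290.8800 billion cells


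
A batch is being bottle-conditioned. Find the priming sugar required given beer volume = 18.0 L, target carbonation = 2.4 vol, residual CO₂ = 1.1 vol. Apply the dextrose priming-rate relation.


sugar = (target − residual)·4.0·V
sugar = (2.4 − 1.1)·4.0·18.0

93.6000 g


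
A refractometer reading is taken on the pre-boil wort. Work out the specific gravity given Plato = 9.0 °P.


SG = 259/(259 − P)
SG = 259/(259 − 9.0)

1.0360


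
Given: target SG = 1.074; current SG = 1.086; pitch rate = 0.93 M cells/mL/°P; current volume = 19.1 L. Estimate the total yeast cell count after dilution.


V_w = V·((SG_c−1)/(SG_t−1)−1);  °P = 259 − 259/SG_t;  cells = rate·(V+V_w)·°P
V_w = 19.1·((1.086−1)/(1.074−1)−1) = 3.0973
V_final = 19.1 + 3.0973 = 22.1973
°P = 259 − 259/1.074 = 17.8454
cells = 0.93·22.1973·17.8454

368.3921 billion cells


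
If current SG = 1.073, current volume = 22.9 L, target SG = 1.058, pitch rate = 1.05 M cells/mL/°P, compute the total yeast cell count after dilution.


V_w = V·((SG_c−1)/(SG_t−1)−1);  °P = 259 − 259/SG_t;  cells = rate·(V+V_w)·°P
V_w = 22.9·((1.073−1)/(1.058−1)−1) = 5.9224
V_final = 22.9 + 5.9224 = 28.8224
°P = 259 − 259/1.058 = 14.1985
cells = 1.05·28.8224·14.1985

429.6964 billion cells


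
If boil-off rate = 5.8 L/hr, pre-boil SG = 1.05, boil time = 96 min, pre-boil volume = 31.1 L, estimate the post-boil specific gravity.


V_post = V_pre − rate·(t/60);  SG_post = 1 + (SG_pre−1)·V_pre/V_post
V_post = 31.1 − 5.8·(96/60) = 21.8200
SG_post = 1 + (1.05 − 1)·31.1/21.8200

1.0713


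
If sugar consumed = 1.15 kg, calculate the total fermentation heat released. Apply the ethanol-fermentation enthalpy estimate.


Q = m_sugar · 590 kJ/kg
Q = 1.15 · 590

678.5000 kJ


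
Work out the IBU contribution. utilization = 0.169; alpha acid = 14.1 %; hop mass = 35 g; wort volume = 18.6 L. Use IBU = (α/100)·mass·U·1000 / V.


IBU = (14.1/100)·35·0.169·1000 / 18.6

44.8395 IBU


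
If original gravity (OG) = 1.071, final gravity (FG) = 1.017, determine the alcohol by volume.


ABV = (OG − FG) · 131.25
ABV = (1.071 − 1.017) · 131.25

7.0875 % ABV


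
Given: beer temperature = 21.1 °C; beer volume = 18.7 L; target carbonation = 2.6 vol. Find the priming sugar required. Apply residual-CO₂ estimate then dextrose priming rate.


residual = 14.695·(0.01821 + 0.09011·e^(−0.04·T));  sugar = (target − residual)·4.0·V
residual = 14.695·(0.01821 + 0.09011·e^(−0.04·21.1)) = 0.8370
sugar = (2.6 − 0.8370)·4.0·18.7

131.8746 g


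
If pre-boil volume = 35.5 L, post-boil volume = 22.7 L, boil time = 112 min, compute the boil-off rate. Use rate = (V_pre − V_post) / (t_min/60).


rate = (35.5 − 22.7) / (112/60)

6.8571 L/hr


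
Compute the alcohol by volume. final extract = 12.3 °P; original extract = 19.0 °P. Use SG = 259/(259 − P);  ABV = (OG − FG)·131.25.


OG = 259/(259 − 19.0) = 1.0792
FG = 259/(259 − 12.3) = 1.0499
ABV = (1.0792 − 1.0499)·131.25

3.8467 % ABV


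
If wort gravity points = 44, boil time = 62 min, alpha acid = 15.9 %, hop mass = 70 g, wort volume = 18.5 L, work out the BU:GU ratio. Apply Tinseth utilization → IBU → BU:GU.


U = 1.65·0.000125^(GP/1000)·(1−e^(−0.04t))/4.15;  IBU = (α/100)·m·U·1000/V;  BU:GU = IBU/GP
U = 1.65·0.000125^(44/1000)·(1−e^(−0.04·62))/4.15 = 0.2453
IBU = (15.9/100)·70·0.2453·1000/18.5 = 147.5844
BU:GU = 147.5844/44

3.3542


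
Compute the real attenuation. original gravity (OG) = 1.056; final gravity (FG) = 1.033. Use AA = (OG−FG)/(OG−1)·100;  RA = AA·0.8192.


AA = (1.056 − 1.033)/(1.056 − 1)·100 = 41.0714
RA = 41.0714·0.8192

33.6457 %


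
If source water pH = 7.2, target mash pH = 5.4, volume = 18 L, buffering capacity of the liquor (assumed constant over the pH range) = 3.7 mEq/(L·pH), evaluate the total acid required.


acid = buffering capacity · (pH_source − pH_target) · V
acid = 3.7 · (7.2 − 5.4) · 18

119.8800 mEq


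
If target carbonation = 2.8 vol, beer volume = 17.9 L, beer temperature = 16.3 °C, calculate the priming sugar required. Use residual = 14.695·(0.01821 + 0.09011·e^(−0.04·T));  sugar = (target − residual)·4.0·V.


residual = 14.695·(0.01821 + 0.09011·e^(−0.04·16.3)) = 0.9575
sugar = (2.8 − 0.9575)·4.0·17.9

131.9237 g


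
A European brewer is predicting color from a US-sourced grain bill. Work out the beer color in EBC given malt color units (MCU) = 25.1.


SRM = 1.4922·MCU^0.6859;  EBC = SRM·1.97
SRM = 1.4922·25.1^0.6859 = 13.6102
EBC = 13.6102·1.97

26.8120 EBC


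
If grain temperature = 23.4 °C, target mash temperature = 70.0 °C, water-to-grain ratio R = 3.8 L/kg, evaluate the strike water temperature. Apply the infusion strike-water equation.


T_strike = (0.41/R)·(T_mash − T_grain) + T_mash
T_strike = (0.41/3.8)·(70.0 − 23.4) + 70.0

75.0279 °C


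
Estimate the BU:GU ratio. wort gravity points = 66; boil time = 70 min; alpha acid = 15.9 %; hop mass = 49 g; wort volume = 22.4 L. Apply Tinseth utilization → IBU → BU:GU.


U = 1.65·0.000125^(GP/1000)·(1−e^(−0.04t))/4.15;  IBU = (α/100)·m·U·1000/V;  BU:GU = IBU/GP
U = 1.65·0.000125^(66/1000)·(1−e^(−0.04·70))/4.15 = 0.2063
IBU = (15.9/100)·49·0.2063·1000/22.4 = 71.7679
BU:GU = 71.7679/66

1.0874


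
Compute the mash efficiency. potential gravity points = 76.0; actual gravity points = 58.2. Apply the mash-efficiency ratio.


efficiency = actual / potential × 100
efficiency = 58.2 / 76.0 × 100

76.5789 %


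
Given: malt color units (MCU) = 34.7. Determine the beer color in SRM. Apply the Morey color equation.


SRM = 1.4922 · MCU^0.6859
SRM = 1.4922 · 34.7^0.6859

16.9957 SRM


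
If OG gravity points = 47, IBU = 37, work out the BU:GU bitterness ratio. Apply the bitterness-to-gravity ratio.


BU:GU = IBU / OG_points
BU:GU = 37 / 47

0.7872


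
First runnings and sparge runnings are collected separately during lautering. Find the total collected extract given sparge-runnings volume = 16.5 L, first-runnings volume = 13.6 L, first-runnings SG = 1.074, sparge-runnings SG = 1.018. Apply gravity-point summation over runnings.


total = Σ (SG_i − 1)·1000·V_i
first = (1.074 − 1)·1000·13.6 = 1006.4000
sparge = (1.018 − 1)·1000·16.5 = 297.0000
total = 1006.4000 + 297.0000

1303.4000 gravity·L


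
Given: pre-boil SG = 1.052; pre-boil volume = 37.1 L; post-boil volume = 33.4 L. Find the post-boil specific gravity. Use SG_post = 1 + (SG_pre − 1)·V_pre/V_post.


pts_pre = (1.052 − 1)·1000 = 52.0000
pts_post = 52.0000·37.1/33.4 = 57.7605
SG_post = 1 + 57.7605/1000

1.0578


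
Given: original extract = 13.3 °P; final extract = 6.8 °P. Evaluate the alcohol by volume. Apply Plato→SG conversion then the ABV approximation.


SG = 259/(259 − P);  ABV = (OG − FG)·131.25
OG = 259/(259 − 13.3) = 1.0541
FG = 259/(259 − 6.8) = 1.0270
ABV = (1.0541 − 1.0270)·131.25

3.5658 % ABV


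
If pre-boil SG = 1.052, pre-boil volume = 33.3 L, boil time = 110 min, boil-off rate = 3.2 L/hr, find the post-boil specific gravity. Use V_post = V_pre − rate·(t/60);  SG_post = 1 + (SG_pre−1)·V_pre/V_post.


V_post = 33.3 − 3.2·(110/60) = 27.4333
SG_post = 1 + (1.052 − 1)·33.3/27.4333

1.0631


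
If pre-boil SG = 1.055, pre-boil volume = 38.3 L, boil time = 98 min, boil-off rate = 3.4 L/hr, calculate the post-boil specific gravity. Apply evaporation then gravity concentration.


V_post = V_pre − rate·(t/60);  SG_post = 1 + (SG_pre−1)·V_pre/V_post
V_post = 38.3 − 3.4·(98/60) = 32.7467
SG_post = 1 + (1.055 − 1)·38.3/32.7467

1.0643


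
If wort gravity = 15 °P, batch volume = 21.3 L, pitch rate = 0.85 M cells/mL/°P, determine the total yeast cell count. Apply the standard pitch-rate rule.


cells (billions) = rate · V_L · °P
cells = 0.85 · 21.3 · 15

271.5750 billion cells


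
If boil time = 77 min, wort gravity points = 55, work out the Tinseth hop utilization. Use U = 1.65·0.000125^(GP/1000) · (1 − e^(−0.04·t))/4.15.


bigness = 1.65·0.000125^(55/1000) = 1.0065
boil_factor = (1 − e^(−0.04·77))/4.15 = 0.2299
U = 1.0065 · 0.2299

0.2314


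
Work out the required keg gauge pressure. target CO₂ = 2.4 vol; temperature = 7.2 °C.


psi = vols/(0.01821 + 0.09011·e^(−0.04·T)) − 14.695
psi = 2.4/(0.01821 + 0.09011·e^(−0.04·7.2)) − 14.695

13.2865 psi


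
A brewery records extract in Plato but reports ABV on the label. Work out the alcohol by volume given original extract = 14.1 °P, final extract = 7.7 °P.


SG = 259/(259 − P);  ABV = (OG − FG)·131.25
OG = 259/(259 − 14.1) = 1.0576
FG = 259/(259 − 7.7) = 1.0306
ABV = (1.0576 − 1.0306)·131.25

3.5351 % ABV


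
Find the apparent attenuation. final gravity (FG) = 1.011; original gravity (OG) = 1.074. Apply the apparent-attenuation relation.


AA = (OG − FG)/(OG − 1) · 100
AA = (1.074 − 1.011)/(1.074 − 1) · 100

85.1351 %


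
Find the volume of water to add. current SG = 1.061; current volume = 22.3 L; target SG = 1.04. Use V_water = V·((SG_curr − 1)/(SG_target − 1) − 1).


V_water = 22.3·((1.061 − 1)/(1.04 − 1) − 1)

11.7075 L


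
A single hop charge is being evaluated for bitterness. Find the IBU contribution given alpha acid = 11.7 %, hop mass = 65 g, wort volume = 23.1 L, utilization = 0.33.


IBU = (α/100)·mass·U·1000 / V
IBU = (11.7/100)·65·0.33·1000 / 23.1

108.6429 IBU


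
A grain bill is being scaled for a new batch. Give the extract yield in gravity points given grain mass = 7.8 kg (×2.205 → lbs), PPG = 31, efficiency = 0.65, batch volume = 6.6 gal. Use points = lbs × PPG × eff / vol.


lbs = 7.8 × 2.205 = 17.1990
points = 17.1990 × 31 × 0.65 / 6.6

52.5091 points


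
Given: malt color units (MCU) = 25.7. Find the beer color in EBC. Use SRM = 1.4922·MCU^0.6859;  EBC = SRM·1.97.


SRM = 1.4922·25.7^0.6859 = 13.8325
EBC = 13.8325·1.97

27.2500 EBC


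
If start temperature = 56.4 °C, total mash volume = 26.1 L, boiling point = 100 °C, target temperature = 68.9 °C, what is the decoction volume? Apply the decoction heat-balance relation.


V_dec = V_total·(T_target − T_start)/(T_boil − T_start)
V_dec = 26.1·(68.9 − 56.4)/(100 − 56.4)

7.4828 L


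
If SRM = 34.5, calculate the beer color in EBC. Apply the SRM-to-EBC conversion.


EBC = SRM · 1.97
EBC = 34.5 · 1.97

67.9650 EBC


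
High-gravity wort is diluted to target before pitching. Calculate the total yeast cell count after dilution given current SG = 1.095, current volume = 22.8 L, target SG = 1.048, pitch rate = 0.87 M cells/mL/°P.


V_w = V·((SG_c−1)/(SG_t−1)−1);  °P = 259 − 259/SG_t;  cells = rate·(V+V_w)·°P
V_w = 22.8·((1.095−1)/(1.048−1)−1) = 22.3250
V_final = 22.8 + 22.3250 = 45.1250
°P = 259 − 259/1.048 = 11.8626
cells = 0.87·45.1250·11.8626

465.7107 billion cells


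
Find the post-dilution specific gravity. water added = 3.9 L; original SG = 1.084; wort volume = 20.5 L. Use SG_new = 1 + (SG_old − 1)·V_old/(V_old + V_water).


pts = (1.084 − 1)·1000·20.5/(20.5 + 3.9) = 70.5738
SG_new = 1 + 70.5738/1000

1.0706


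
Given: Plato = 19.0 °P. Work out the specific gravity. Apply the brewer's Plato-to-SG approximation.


SG = 259/(259 − P)
SG = 259/(259 − 19.0)

1.0792


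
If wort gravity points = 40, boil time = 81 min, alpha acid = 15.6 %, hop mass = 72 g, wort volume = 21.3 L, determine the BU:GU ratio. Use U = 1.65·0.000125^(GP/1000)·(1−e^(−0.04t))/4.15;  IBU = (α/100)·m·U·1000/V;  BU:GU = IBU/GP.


U = 1.65·0.000125^(40/1000)·(1−e^(−0.04·81))/4.15 = 0.2667
IBU = (15.6/100)·72·0.2667·1000/21.3 = 140.6174
BU:GU = 140.6174/40

3.5154


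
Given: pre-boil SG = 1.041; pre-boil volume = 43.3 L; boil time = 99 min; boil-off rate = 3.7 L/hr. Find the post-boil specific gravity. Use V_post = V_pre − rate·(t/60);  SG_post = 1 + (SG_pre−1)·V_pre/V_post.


V_post = 43.3 − 3.7·(99/60) = 37.1950
SG_post = 1 + (1.041 − 1)·43.3/37.1950

1.0477


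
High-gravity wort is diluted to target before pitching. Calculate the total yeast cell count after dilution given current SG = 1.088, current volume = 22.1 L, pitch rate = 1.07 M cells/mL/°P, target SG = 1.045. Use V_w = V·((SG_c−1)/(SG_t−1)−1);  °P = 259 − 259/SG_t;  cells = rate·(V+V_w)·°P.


V_w = 22.1·((1.088−1)/(1.045−1)−1) = 21.1178
V_final = 22.1 + 21.1178 = 43.2178
°P = 259 − 259/1.045 = 11.1531
cells = 1.07·43.2178·11.1531

515.7535 billion cells
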